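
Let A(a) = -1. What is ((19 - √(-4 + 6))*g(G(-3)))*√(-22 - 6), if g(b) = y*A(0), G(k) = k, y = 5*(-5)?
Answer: 50*I*√7*(19 - √2) ≈ 2326.4*I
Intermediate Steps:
y = -25
g(b) = 25 (g(b) = -25*(-1) = 25)
((19 - √(-4 + 6))*g(G(-3)))*√(-22 - 6) = ((19 - √(-4 + 6))*25)*√(-22 - 6) = ((19 - √2)*25)*√(-28) = (475 - 25*√2)*(2*I*√7) = 2*I*√7*(475 - 25*√2)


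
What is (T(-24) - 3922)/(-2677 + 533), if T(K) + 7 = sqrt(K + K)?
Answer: 3929/2144 - I*sqrt(3)/536 ≈ 1.8326 - 0.0032314*I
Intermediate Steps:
T(K) = -7 + sqrt(2)*sqrt(K) (T(K) = -7 + sqrt(K + K) = -7 + sqrt(2*K) = -7 + sqrt(2)*sqrt(K))
(T(-24) - 3922)/(-2677 + 533) = ((-7 + sqrt(2)*sqrt(-24)) - 3922)/(-2677 + 533) = ((-7 + sqrt(2)*(2*I*sqrt(6))) - 3922)/(-2144) = ((-7 + 4*I*sqrt(3)) - 3922)*(-1/2144) = (-3929 + 4*I*sqrt(3))*(-1/2144) = 3929/2144 - I*sqrt(3)/536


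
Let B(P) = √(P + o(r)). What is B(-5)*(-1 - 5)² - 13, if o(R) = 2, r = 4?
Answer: -13 + 36*I*√3 ≈ -13.0 + 62.354*I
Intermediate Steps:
B(P) = √(2 + P) (B(P) = √(P + 2) = √(2 + P))
B(-5)*(-1 - 5)² - 13 = √(2 - 5)*(-1 - 5)² - 13 = √(-3)*(-6)² - 13 = (I*√3)*36 - 13 = 36*I*√3 - 13 = -13 + 36*I*√3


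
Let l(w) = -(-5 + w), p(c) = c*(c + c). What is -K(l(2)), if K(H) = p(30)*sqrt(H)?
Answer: -1800*sqrt(3) ≈ -3117.7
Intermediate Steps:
p(c) = 2*c**2 (p(c) = c*(2*c) = 2*c**2)
l(w) = 5 - w
K(H) = 1800*sqrt(H) (K(H) = (2*30**2)*sqrt(H) = (2*900)*sqrt(H) = 1800*sqrt(H))
-K(l(2)) = -1800*sqrt(5 - 1*2) = -1800*sqrt(5 - 2) = -1800*sqrt(3)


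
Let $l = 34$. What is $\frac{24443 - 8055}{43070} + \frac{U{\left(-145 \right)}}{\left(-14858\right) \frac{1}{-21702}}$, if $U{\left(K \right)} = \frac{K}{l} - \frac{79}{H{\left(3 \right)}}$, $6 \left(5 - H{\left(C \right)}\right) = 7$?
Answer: $- \frac{4497634556803}{125107108730} \approx -35.95$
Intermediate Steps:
$H{\left(C \right)} = \frac{23}{6}$ ($H{\left(C \right)} = 5 - \frac{7}{6} = \frac{23}{6}$)
$U{\left(K \right)} = - \frac{474}{23} + \frac{K}{34}$ ($U{\left(K \right)} = \frac{K}{34} - \frac{79}{\frac{23}{6}} = K \frac{1}{34} - \frac{474}{23} = \frac{K}{34} - \frac{474}{23} = - \frac{474}{23} + \frac{K}{34}$)
$\frac{24443 - 8055}{43070} + \frac{U{\left(-145 \right)}}{\left(-14858\right) \frac{1}{-21702}} = \frac{24443 - 8055}{43070} + \frac{- \frac{474}{23} + \frac{1}{34} \left(-145\right)}{\left(-14858\right) \frac{1}{-21702}} = 16388 \cdot \frac{1}{43070} + \frac{- \frac{474}{23} - \frac{145}{34}}{\left(-14858\right) \left(- \frac{1}{21702}\right)} = \frac{8194}{21535} - \frac{19451}{782 \cdot \frac{7429}{10851}} = \frac{8194}{21535} - \frac{211062801}{5809478} = - \frac{4497634556803}{125107108730}$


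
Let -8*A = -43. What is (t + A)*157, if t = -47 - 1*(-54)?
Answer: 15543/8 ≈ 1942.9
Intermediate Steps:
t = 7 (t = -47 + 54 = 7)
A = 43/8 (A = -⅛*(-43) = 43/8 ≈ 5.3750)
(t + A)*157 = (7 + 43/8)*157 = (99/8)*157 = 15543/8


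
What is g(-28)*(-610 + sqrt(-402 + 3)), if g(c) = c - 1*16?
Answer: 26840 - 44*I*sqrt(399) ≈ 26840.0 - 878.9*I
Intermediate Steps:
g(c) = -16 + c (g(c) = c - 16 = -16 + c)
g(-28)*(-610 + sqrt(-402 + 3)) = (-16 - 28)*(-610 + sqrt(-402 + 3)) = -44*(-610 + sqrt(-399)) = -44*(-610 + I*sqrt(399)) = 26840 - 44*I*sqrt(399)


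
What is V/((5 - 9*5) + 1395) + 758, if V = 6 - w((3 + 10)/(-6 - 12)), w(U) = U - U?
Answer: 1027096/1355 ≈ 758.00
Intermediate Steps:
w(U) = 0
V = 6 (V = 6 - 1*0 = 6 + 0 = 6)
V/((5 - 9*5) + 1395) + 758 = 6/((5 - 9*5) + 1395) + 758 = 6/((5 - 45) + 1395) + 758 = 6/(-40 + 1395) + 758 = 6/1355 + 758 = 1027096/1355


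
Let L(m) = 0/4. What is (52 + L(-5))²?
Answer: 2704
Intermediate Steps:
L(m) = 0 (L(m) = 0*(¼) = 0)
(52 + L(-5))² = (52 + 0)² = 52² = 2704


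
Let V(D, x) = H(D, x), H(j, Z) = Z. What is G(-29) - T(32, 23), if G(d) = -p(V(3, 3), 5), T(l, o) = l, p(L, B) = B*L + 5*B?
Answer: -72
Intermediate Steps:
V(D, x) = x
p(L, B) = 5*B + B*L
G(d) = -40 (G(d) = -5*(5 + 3) = -5*8 = -1*40 = -40)
G(-29) - T(32, 23) = -40 - 1*32 = -40 - 32 = -72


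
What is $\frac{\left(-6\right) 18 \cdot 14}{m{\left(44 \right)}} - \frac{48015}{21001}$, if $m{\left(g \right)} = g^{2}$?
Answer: $- \frac{15588819}{5082242} \approx -3.0673$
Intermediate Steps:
$\frac{\left(-6\right) 18 \cdot 14}{m{\left(44 \right)}} - \frac{48015}{21001} = \frac{\left(-6\right) 18 \cdot 14}{44^{2}} - \frac{48015}{21001} = \frac{\left(-108\right) 14}{1936} - \frac{48015}{21001} = \left(-1512\right) \frac{1}{1936} - \frac{48015}{21001} = - \frac{189}{242} - \frac{48015}{21001} = - \frac{15588819}{5082242}$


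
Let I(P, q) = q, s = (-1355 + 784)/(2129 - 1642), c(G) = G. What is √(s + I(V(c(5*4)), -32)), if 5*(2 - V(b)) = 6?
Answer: 3*I*√874165/487 ≈ 5.7596*I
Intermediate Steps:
s = -571/487 ≈ -1.1725
V(b) = ⅘ (V(b) = 2 - ⅕*6 = 2 - 6/5 = ⅘)
√(s + I(V(c(5*4)), -32)) = √(-571/487 - 32) = √(-16155/487) = 3*I*√874165/487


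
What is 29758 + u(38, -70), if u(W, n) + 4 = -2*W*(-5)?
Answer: 30134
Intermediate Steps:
u(W, n) = -4 + 10*W (u(W, n) = -4 - 2*W*(-5) = -4 + 10*W)
29758 + u(38, -70) = 29758 + (-4 + 10*38) = 29758 + (-4 + 380) = 29758 + 376 = 30134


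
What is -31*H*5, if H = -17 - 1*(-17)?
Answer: 0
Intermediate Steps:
H = 0 (H = -17 + 17 = 0)
-31*H*5 = -31*0*5 = 0*5 = 0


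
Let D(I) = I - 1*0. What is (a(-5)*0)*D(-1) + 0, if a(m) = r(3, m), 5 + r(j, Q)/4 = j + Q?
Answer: 0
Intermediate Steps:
r(j, Q) = -20 + 4*Q + 4*j (r(j, Q) = -20 + 4*(j + Q) = -20 + 4*(Q + j) = -20 + (4*Q + 4*j) = -20 + 4*Q + 4*j)
a(m) = -8 + 4*m (a(m) = -20 + 4*m + 4*3 = -20 + 4*m + 12 = -8 + 4*m)
D(I) = I (D(I) = I + 0 = I)
(a(-5)*0)*D(-1) + 0 = ((-8 + 4*(-5))*0)*(-1) + 0 = ((-8 - 20)*0)*(-1) + 0 = -28*0*(-1) + 0 = 0*(-1) + 0 = 0 + 0 = 0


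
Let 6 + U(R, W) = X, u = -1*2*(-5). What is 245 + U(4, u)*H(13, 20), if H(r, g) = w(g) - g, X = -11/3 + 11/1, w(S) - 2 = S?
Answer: 743/3 ≈ 247.67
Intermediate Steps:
w(S) = 2 + S
u = 10 (u = -2*(-5) = 10)
X = 22/3 (X = -11*⅓ + 11*1 = -11/3 + 11 = 22/3 ≈ 7.3333)
H(r, g) = 2 (H(r, g) = (2 + g) - g = 2)
U(R, W) = 4/3 (U(R, W) = -6 + 22/3 = 4/3)
245 + U(4, u)*H(13, 20) = 245 + (4/3)*2 = 245 + 8/3 = 743/3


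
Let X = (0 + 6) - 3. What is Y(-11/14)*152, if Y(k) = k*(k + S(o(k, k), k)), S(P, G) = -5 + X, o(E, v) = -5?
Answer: 16302/49 ≈ 332.69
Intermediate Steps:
X = 3 (X = 6 - 3 = 3)
S(P, G) = -2 (S(P, G) = -5 + 3 = -2)
Y(k) = k*(-2 + k) (Y(k) = k*(k - 2) = k*(-2 + k))
Y(-11/14)*152 = ((-11/14)*(-2 - 11/14))*152 = ((-11*1/14)*(-2 - 11*1/14))*152 = -11*(-2 - 11/14)/14*152 = -11/14*(-39/14)*152 = (429/196)*152 = 16302/49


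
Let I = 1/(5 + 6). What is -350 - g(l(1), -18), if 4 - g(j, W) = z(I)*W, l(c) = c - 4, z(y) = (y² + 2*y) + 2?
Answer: -47604/121 ≈ -393.42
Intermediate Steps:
I = 1/11 ≈ 0.090909
z(y) = 2 + y² + 2*y
l(c) = -4 + c
g(j, W) = 4 - 265*W/121 (g(j, W) = 4 - (2 + (1/11)² + 2*(1/11))*W = 4 - (2 + 1/121 + 2/11)*W = 4 - 265*W/121)
-350 - g(l(1), -18) = -350 - (4 - 265/121*(-18)) = -350 - (4 + 4770/121) = -350 - 1*5254/121 = -350 - 5254/121 = -47604/121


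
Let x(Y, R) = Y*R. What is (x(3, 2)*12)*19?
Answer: 1368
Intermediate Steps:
x(Y, R) = R*Y
(x(3, 2)*12)*19 = ((2*3)*12)*19 = (6*12)*19 = 72*19 = 1368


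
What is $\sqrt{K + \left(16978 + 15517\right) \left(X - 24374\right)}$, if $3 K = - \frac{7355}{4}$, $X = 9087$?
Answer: $\frac{i \sqrt{17883060405}}{6} \approx 22288.0 i$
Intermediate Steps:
$K = - \frac{7355}{12}$ ($K = \frac{\left(-7355\right) \frac{1}{4}}{3} = \frac{1}{3} \left(- \frac{7355}{4}\right) = - \frac{7355}{12} \approx -612.92$)
$\sqrt{K + \left(16978 + 15517\right) \left(X - 24374\right)} = \sqrt{- \frac{7355}{12} + \left(16978 + 15517\right) \left(9087 - 24374\right)} = \sqrt{- \frac{7355}{12} + 32495 \left(-15287\right)} = \sqrt{- \frac{7355}{12} - 496751065} = \sqrt{- \frac{5961020135}{12}} = \frac{i \sqrt{17883060405}}{6}$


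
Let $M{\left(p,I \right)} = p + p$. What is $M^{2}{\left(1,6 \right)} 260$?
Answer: $1040$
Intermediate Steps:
$M{\left(p,I \right)} = 2 p$
$M^{2}{\left(1,6 \right)} 260 = \left(2 \cdot 1\right)^{2} \cdot 260 = 2^{2} \cdot 260 = 4 \cdot 260 = 1040$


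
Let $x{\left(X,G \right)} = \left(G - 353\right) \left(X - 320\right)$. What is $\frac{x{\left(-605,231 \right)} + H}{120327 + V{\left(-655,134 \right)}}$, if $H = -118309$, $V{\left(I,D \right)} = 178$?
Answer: $- \frac{5459}{120505} \approx -0.045301$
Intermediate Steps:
$x{\left(X,G \right)} = \left(-353 + G\right) \left(-320 + X\right)$
$\frac{x{\left(-605,231 \right)} + H}{120327 + V{\left(-655,134 \right)}} = \frac{\left(112960 - -213565 - 73920 + 231 \left(-605\right)\right) - 118309}{120327 + 178} = \frac{\left(112960 + 213565 - 73920 - 139755\right) - 118309}{120505} = \left(112850 - 118309\right) \frac{1}{120505} = \left(-5459\right) \frac{1}{120505} = - \frac{5459}{120505}$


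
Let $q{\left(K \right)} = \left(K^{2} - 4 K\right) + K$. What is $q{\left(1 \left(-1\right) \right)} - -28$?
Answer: $32$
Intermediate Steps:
$q{\left(K \right)} = K^{2} - 3 K$
$q{\left(1 \left(-1\right) \right)} - -28 = 1 \left(-1\right) \left(-3 + 1 \left(-1\right)\right) - -28 = - (-3 - 1) + 28 = \left(-1\right) \left(-4\right) + 28 = 4 + 28 = 32$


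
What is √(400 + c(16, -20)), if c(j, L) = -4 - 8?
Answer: 2*√97 ≈ 19.698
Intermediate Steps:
c(j, L) = -12
√(400 + c(16, -20)) = √(400 - 12) = √388 = 2*√97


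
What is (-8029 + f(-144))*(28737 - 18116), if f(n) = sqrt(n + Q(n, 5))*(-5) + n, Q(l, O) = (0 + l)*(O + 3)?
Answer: -86805433 - 1911780*I ≈ -8.6805e+7 - 1.9118e+6*I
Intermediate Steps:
Q(l, O) = l*(3 + O)
f(n) = n - 15*sqrt(n) (f(n) = sqrt(n + n*(3 + 5))*(-5) + n = sqrt(n + n*8)*(-5) + n = sqrt(n + 8*n)*(-5) + n = sqrt(9*n)*(-5) + n = (3*sqrt(n))*(-5) + n = -15*sqrt(n) + n = n - 15*sqrt(n))
(-8029 + f(-144))*(28737 - 18116) = (-8029 + (-144 - 180*I))*(28737 - 18116) = (-8029 + (-144 - 180*I))*10621 = (-8173 - 180*I)*10621 = -86805433 - 1911780*I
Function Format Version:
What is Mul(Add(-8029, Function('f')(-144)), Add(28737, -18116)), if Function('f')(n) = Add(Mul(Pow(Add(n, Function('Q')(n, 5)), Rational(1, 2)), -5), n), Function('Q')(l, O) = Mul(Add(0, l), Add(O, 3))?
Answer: Add(-86805433, Mul(-1911780, I)) ≈ Add(-8.6805e+7, Mul(-1.9118e+6, I))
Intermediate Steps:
Function('Q')(l, O) = Mul(l, Add(3, O))
Function('f')(n) = Add(n, Mul(-15, Pow(n, Rational(1, 2)))) (Function('f')(n) = Add(Mul(Pow(Add(n, Mul(n, Add(3, 5))), Rational(1, 2)), -5), n) = Add(Mul(Pow(Add(n, Mul(n, 8)), Rational(1, 2)), -5), n) = Add(Mul(Pow(Add(n, Mul(8, n)), Rational(1, 2)), -5), n) = Add(Mul(Pow(Mul(9, n), Rational(1, 2)), -5), n) = Add(Mul(Mul(3, Pow(n, Rational(1, 2))), -5), n) = Add(Mul(-15, Pow(n, Rational(1, 2))), n) = Add(n, Mul(-15, Pow(n, Rational(1, 2)))))
Mul(Add(-8029, Function('f')(-144)), Add(28737, -18116)) = Mul(Add(-8029, Add(-144, Mul(-15, Pow(-144, Rational(1, 2))))), Add(28737, -18116)) = Mul(Add(-8029, Add(-144, Mul(-15, Mul(12, I)))), 10621) = Mul(Add(-8029, Add(-144, Mul(-180, I))), 10621) = Mul(Add(-8173, Mul(-180, I)), 10621) = Add(-86805433, Mul(-1911780, I))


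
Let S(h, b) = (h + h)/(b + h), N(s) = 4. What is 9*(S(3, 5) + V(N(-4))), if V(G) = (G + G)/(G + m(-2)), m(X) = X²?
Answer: 63/4 ≈ 15.750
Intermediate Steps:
S(h, b) = 2*h/(b + h) (S(h, b) = (2*h)/(b + h) = 2*h/(b + h))
V(G) = 2*G/(4 + G) (V(G) = (G + G)/(G + (-2)²) = (2*G)/(G + 4) = (2*G)/(4 + G) = 2*G/(4 + G))
9*(S(3, 5) + V(N(-4))) = 9*(2*3/(5 + 3) + 2*4/(4 + 4)) = 9*(2*3/8 + 2*4/8) = 9*(2*3*(⅛) + 2*4*(⅛)) = 9*(¾ + 1) = 9*(7/4) = 63/4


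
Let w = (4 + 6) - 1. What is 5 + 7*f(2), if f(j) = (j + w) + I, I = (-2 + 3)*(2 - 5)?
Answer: 61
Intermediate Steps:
I = -3 (I = 1*(-3) = -3)
w = 9 (w = 10 - 1 = 9)
f(j) = 6 + j (f(j) = (j + 9) - 3 = (9 + j) - 3 = 6 + j)
5 + 7*f(2) = 5 + 7*(6 + 2) = 5 + 7*8 = 5 + 56 = 61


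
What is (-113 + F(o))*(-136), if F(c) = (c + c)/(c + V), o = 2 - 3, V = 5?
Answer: 15436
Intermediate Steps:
o = -1
F(c) = 2*c/(5 + c) (F(c) = (c + c)/(c + 5) = (2*c)/(5 + c) = 2*c/(5 + c))
(-113 + F(o))*(-136) = (-113 + 2*(-1)/(5 - 1))*(-136) = (-113 + 2*(-1)/4)*(-136) = (-113 + 2*(-1)*(¼))*(-136) = (-113 - ½)*(-136) = -227/2*(-136) = 15436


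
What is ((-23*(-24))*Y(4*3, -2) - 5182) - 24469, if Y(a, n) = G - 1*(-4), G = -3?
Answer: -29099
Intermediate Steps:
Y(a, n) = 1 (Y(a, n) = -3 - 1*(-4) = -3 + 4 = 1)
((-23*(-24))*Y(4*3, -2) - 5182) - 24469 = (-23*(-24)*1 - 5182) - 24469 = (552*1 - 5182) - 24469 = (552 - 5182) - 24469 = -4630 - 24469 = -29099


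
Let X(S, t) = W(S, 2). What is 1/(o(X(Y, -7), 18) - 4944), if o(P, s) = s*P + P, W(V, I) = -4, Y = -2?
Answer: -1/5020 ≈ -0.00019920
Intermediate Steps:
X(S, t) = -4
o(P, s) = P + P*s (o(P, s) = P*s + P = P + P*s)
1/(o(X(Y, -7), 18) - 4944) = 1/(-4*(1 + 18) - 4944) = 1/(-4*19 - 4944) = 1/(-76 - 4944) = 1/(-5020) = -1/5020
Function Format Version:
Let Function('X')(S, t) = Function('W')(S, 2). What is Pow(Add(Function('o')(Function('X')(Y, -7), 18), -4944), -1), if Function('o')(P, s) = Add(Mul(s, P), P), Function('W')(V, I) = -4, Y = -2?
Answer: Rational(-1, 5020) ≈ -0.00019920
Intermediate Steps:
Function('X')(S, t) = -4
Function('o')(P, s) = Add(P, Mul(P, s)) (Function('o')(P, s) = Add(Mul(P, s), P) = Add(P, Mul(P, s)))
Pow(Add(Function('o')(Function('X')(Y, -7), 18), -4944), -1) = Pow(Add(Mul(-4, Add(1, 18)), -4944), -1) = Pow(Add(Mul(-4, 19), -4944), -1) = Pow(Add(-76, -4944), -1) = Pow(-5020, -1) = Rational(-1, 5020)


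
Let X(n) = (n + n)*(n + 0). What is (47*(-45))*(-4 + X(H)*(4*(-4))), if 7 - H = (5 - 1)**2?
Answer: 5490540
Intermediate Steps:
H = -9 (H = 7 - (5 - 1)**2 = 7 - 1*4**2 = 7 - 1*16 = 7 - 16 = -9)
X(n) = 2*n**2 (X(n) = (2*n)*n = 2*n**2)
(47*(-45))*(-4 + X(H)*(4*(-4))) = (47*(-45))*(-4 + (2*(-9)**2)*(4*(-4))) = -2115*(-4 + (2*81)*(-16)) = -2115*(-4 + 162*(-16)) = -2115*(-4 - 2592) = -2115*(-2596) = 5490540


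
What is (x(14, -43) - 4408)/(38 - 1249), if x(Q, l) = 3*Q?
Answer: 4366/1211 ≈ 3.6053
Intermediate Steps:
(x(14, -43) - 4408)/(38 - 1249) = (3*14 - 4408)/(38 - 1249) = (42 - 4408)/(-1211) = -4366*(-1/1211) = 4366/1211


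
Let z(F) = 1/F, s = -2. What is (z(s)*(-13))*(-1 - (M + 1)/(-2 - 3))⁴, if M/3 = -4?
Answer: 425984/625 ≈ 681.57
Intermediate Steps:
M = -12 (M = 3*(-4) = -12)
z(F) = 1/F
(z(s)*(-13))*(-1 - (M + 1)/(-2 - 3))⁴ = (-13/(-2))*(-1 - (-12 + 1)/(-2 - 3))⁴ = (-½*(-13))*(-1 - (-11)/(-5))⁴ = 13*(-1 - (-11)*(-1)/5)⁴/2 = 13*(-1 - 1*11/5)⁴/2 = 13*(-1 - 11/5)⁴/2 = 13*(-16/5)⁴/2 = (13/2)*(65536/625) = 425984/625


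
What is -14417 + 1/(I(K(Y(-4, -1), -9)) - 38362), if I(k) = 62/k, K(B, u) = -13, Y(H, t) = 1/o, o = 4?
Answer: -7190738269/498768 ≈ -14417.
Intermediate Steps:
Y(H, t) = ¼ (Y(H, t) = 1/4 = ¼)
-14417 + 1/(I(K(Y(-4, -1), -9)) - 38362) = -14417 + 1/(62/(-13) - 38362) = -14417 + 1/(62*(-1/13) - 38362) = -14417 + 1/(-62/13 - 38362) = -14417 + 1/(-498768/13) = -14417 - 13/498768 = -7190738269/498768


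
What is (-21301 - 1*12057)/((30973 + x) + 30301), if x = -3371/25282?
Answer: -843356956/1549125897 ≈ -0.54441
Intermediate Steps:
x = -3371/25282 (x = -3371*1/25282 = -3371/25282 ≈ -0.13334)
(-21301 - 1*12057)/((30973 + x) + 30301) = (-21301 - 1*12057)/((30973 - 3371/25282) + 30301) = (-21301 - 12057)/(783056015/25282 + 30301) = -33358/1549125897/25282 = -33358*25282/1549125897 = -843356956/1549125897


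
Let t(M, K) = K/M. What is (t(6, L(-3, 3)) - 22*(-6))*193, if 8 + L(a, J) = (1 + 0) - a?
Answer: 76042/3 ≈ 25347.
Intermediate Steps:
L(a, J) = -7 - a (L(a, J) = -8 + ((1 + 0) - a) = -8 + (1 - a) = -7 - a)
(t(6, L(-3, 3)) - 22*(-6))*193 = ((-7 - 1*(-3))/6 - 22*(-6))*193 = ((-7 + 3)*(⅙) + 132)*193 = (-4*⅙ + 132)*193 = (-⅔ + 132)*193 = (394/3)*193 = 76042/3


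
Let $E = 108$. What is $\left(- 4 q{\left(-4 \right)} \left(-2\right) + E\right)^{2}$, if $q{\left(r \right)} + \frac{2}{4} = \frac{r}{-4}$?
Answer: $12544$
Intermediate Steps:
$q{\left(r \right)} = - \frac{1}{2} - \frac{r}{4}$ ($q{\left(r \right)} = - \frac{1}{2} + \frac{r}{-4} = - \frac{1}{2} + r \left(- \frac{1}{4}\right) = - \frac{1}{2} - \frac{r}{4}$)
$\left(- 4 q{\left(-4 \right)} \left(-2\right) + E\right)^{2} = \left(- 4 \left(- \frac{1}{2} - -1\right) \left(-2\right) + 108\right)^{2} = \left(- 4 \left(- \frac{1}{2} + 1\right) \left(-2\right) + 108\right)^{2} = \left(\left(-4\right) \frac{1}{2} \left(-2\right) + 108\right)^{2} = \left(\left(-2\right) \left(-2\right) + 108\right)^{2} = \left(4 + 108\right)^{2} = 112^{2} = 12544$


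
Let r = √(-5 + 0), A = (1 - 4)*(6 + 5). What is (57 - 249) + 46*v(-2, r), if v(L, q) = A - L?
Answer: -1618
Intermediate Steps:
A = -33 (A = -3*11 = -33)
r = I*√5 (r = √(-5) = I*√5 ≈ 2.2361*I)
v(L, q) = -33 - L
(57 - 249) + 46*v(-2, r) = (57 - 249) + 46*(-33 - 1*(-2)) = -192 + 46*(-33 + 2) = -192 + 46*(-31) = -192 - 1426 = -1618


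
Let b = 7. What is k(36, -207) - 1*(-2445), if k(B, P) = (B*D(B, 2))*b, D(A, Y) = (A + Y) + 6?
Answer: 13533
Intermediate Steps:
D(A, Y) = 6 + A + Y
k(B, P) = 7*B*(8 + B) (k(B, P) = (B*(6 + B + 2))*7 = (B*(8 + B))*7 = 7*B*(8 + B))
k(36, -207) - 1*(-2445) = 7*36*(8 + 36) - 1*(-2445) = 7*36*44 + 2445 = 11088 + 2445 = 13533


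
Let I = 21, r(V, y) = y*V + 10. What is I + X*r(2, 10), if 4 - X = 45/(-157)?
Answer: 23487/157 ≈ 149.60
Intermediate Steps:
r(V, y) = 10 + V*y (r(V, y) = V*y + 10 = 10 + V*y)
X = 673/157 (X = 4 - 45/(-157) = 4 - 45*(-1)/157 = 4 - 1*(-45/157) = 4 + 45/157 = 673/157 ≈ 4.2866)
I + X*r(2, 10) = 21 + 673*(10 + 2*10)/157 = 21 + 673*(10 + 20)/157 = 21 + (673/157)*30 = 21 + 20190/157 = 23487/157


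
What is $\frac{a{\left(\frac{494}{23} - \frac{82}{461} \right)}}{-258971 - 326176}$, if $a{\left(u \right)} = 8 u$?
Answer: $- \frac{1806784}{6204313641} \approx -0.00029121$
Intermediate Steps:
$\frac{a{\left(\frac{494}{23} - \frac{82}{461} \right)}}{-258971 - 326176} = \frac{8 \left(\frac{494}{23} - \frac{82}{461}\right)}{-258971 - 326176} = \frac{8 \left(494 \cdot \frac{1}{23} - \frac{82}{461}\right)}{-585147} = 8 \left(\frac{494}{23} - \frac{82}{461}\right) \left(- \frac{1}{585147}\right) = 8 \cdot \frac{225848}{10603} \left(- \frac{1}{585147}\right) = \frac{1806784}{10603} \left(- \frac{1}{585147}\right) = - \frac{1806784}{6204313641}$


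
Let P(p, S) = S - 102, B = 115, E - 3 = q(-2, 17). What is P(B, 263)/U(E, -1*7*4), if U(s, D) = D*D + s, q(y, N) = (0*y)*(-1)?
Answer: 161/787 ≈ 0.20457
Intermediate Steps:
q(y, N) = 0 (q(y, N) = 0*(-1) = 0)
E = 3 (E = 3 + 0 = 3)
U(s, D) = s + D**2 (U(s, D) = D**2 + s = s + D**2)
P(p, S) = -102 + S
P(B, 263)/U(E, -1*7*4) = (-102 + 263)/(3 + (-1*7*4)**2) = 161/(3 + (-7*4)**2) = 161/(3 + (-28)**2) = 161/(3 + 784) = 161/787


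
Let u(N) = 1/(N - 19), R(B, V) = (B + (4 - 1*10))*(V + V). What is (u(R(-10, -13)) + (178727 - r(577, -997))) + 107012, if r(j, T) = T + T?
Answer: 114230002/397 ≈ 2.8773e+5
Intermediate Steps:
r(j, T) = 2*T
R(B, V) = 2*V*(-6 + B) (R(B, V) = (B + (4 - 10))*(2*V) = (B - 6)*(2*V) = (-6 + B)*(2*V) = 2*V*(-6 + B))
u(N) = 1/(-19 + N)
(u(R(-10, -13)) + (178727 - r(577, -997))) + 107012 = (1/(-19 + 2*(-13)*(-6 - 10)) + (178727 - 2*(-997))) + 107012 = (1/(-19 + 2*(-13)*(-16)) + (178727 - 1*(-1994))) + 107012 = (1/(-19 + 416) + (178727 + 1994)) + 107012 = (1/397 + 180721) + 107012 = 71746238/397 + 107012 = 114230002/397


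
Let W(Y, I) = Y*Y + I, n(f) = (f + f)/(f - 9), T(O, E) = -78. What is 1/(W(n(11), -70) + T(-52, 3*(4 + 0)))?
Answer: -1/27 ≈ -0.037037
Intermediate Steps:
n(f) = 2*f/(-9 + f) (n(f) = (2*f)/(-9 + f) = 2*f/(-9 + f))
W(Y, I) = I + Y**2 (W(Y, I) = Y**2 + I = I + Y**2)
1/(W(n(11), -70) + T(-52, 3*(4 + 0))) = 1/((-70 + (2*11/(-9 + 11))**2) - 78) = 1/((-70 + (2*11/2)**2) - 78) = 1/((-70 + (2*11*(1/2))**2) - 78) = 1/((-70 + 11**2) - 78) = 1/((-70 + 121) - 78) = 1/(51 - 78) = 1/(-27) = -1/27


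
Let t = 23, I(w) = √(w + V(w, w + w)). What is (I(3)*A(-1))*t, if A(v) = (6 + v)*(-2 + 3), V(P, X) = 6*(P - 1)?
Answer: 115*√15 ≈ 445.39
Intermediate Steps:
V(P, X) = -6 + 6*P (V(P, X) = 6*(-1 + P) = -6 + 6*P)
I(w) = √(-6 + 7*w) (I(w) = √(w + (-6 + 6*w)) = √(-6 + 7*w))
A(v) = 6 + v (A(v) = (6 + v)*1 = 6 + v)
(I(3)*A(-1))*t = (√(-6 + 7*3)*(6 - 1))*23 = (√(-6 + 21)*5)*23 = (√15*5)*23 = (5*√15)*23 = 115*√15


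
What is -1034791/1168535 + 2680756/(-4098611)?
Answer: -7373762987761/4789370404885 ≈ -1.5396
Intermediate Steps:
-1034791/1168535 + 2680756/(-4098611) = -1034791*1/1168535 + 2680756*(-1/4098611) = -1034791/1168535 - 2680756/4098611 = -7373762987761/4789370404885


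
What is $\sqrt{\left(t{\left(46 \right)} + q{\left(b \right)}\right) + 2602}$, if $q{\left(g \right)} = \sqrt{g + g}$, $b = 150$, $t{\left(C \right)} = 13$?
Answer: $\sqrt{2615 + 10 \sqrt{3}} \approx 51.306$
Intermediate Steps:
$q{\left(g \right)} = \sqrt{2} \sqrt{g}$ ($q{\left(g \right)} = \sqrt{2 g} = \sqrt{2} \sqrt{g}$)
$\sqrt{\left(t{\left(46 \right)} + q{\left(b \right)}\right) + 2602} = \sqrt{\left(13 + \sqrt{2} \sqrt{150}\right) + 2602} = \sqrt{\left(13 + \sqrt{2} \cdot 5 \sqrt{6}\right) + 2602} = \sqrt{\left(13 + 10 \sqrt{3}\right) + 2602} = \sqrt{2615 + 10 \sqrt{3}}$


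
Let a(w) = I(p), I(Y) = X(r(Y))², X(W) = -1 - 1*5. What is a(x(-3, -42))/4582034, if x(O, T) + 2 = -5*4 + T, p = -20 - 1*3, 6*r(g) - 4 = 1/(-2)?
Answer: 18/2291017 ≈ 7.8568e-6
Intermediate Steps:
r(g) = 7/12 (r(g) = ⅔ + (⅙)/(-2) = ⅔ + (⅙)*(-½) = ⅔ - 1/12 = 7/12)
X(W) = -6 (X(W) = -1 - 5 = -6)
p = -23 (p = -20 - 3 = -23)
I(Y) = 36 (I(Y) = (-6)² = 36)
x(O, T) = -22 + T (x(O, T) = -2 + (-5*4 + T) = -2 + (-20 + T) = -22 + T)
a(w) = 36
a(x(-3, -42))/4582034 = 36/4582034 = 36*(1/4582034) = 18/2291017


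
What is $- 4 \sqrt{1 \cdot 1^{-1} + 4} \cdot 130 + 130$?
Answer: $130 - 520 \sqrt{5} \approx -1032.8$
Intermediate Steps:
$- 4 \sqrt{1 \cdot 1^{-1} + 4} \cdot 130 + 130 = - 4 \sqrt{1 \cdot 1 + 4} \cdot 130 + 130 = - 4 \sqrt{1 + 4} \cdot 130 + 130 = - 4 \sqrt{5} \cdot 130 + 130 = - 520 \sqrt{5} + 130 = 130 - 520 \sqrt{5}$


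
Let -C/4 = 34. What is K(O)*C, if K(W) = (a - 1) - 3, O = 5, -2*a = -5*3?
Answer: -476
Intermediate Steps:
C = -136 (C = -4*34 = -136)
a = 15/2 (a = -(-5)*3/2 = -½*(-15) = 15/2 ≈ 7.5000)
K(W) = 7/2 (K(W) = (15/2 - 1) - 3 = 13/2 - 3 = 7/2)
K(O)*C = (7/2)*(-136) = -476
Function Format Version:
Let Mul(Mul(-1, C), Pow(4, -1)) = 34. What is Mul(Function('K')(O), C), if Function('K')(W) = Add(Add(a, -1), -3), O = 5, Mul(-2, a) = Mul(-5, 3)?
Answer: -476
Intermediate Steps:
C = -136 (C = Mul(-4, 34) = -136)
a = Rational(15, 2) (a = Mul(Rational(-1, 2), Mul(-5, 3)) = Mul(Rational(-1, 2), -15) = Rational(15, 2) ≈ 7.5000)
Function('K')(W) = Rational(7, 2) (Function('K')(W) = Add(Add(Rational(15, 2), -1), -3) = Add(Rational(13, 2), -3) = Rational(7, 2))
Mul(Function('K')(O), C) = Mul(Rational(7, 2), -136) = -476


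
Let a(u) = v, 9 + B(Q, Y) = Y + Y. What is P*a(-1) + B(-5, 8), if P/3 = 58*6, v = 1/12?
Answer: 94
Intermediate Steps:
B(Q, Y) = -9 + 2*Y (B(Q, Y) = -9 + (Y + Y) = -9 + 2*Y)
v = 1/12 ≈ 0.083333
a(u) = 1/12
P = 1044 (P = 3*(58*6) = 3*348 = 1044)
P*a(-1) + B(-5, 8) = 1044*(1/12) + (-9 + 2*8) = 87 + (-9 + 16) = 87 + 7 = 94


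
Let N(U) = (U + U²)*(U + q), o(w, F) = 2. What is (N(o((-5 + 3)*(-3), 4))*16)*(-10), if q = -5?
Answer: 2880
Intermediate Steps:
N(U) = (-5 + U)*(U + U²) (N(U) = (U + U²)*(U - 5) = (U + U²)*(-5 + U) = (-5 + U)*(U + U²))
(N(o((-5 + 3)*(-3), 4))*16)*(-10) = ((2*(-5 + 2² - 4*2))*16)*(-10) = ((2*(-5 + 4 - 8))*16)*(-10) = ((2*(-9))*16)*(-10) = -18*16*(-10) = -288*(-10) = 2880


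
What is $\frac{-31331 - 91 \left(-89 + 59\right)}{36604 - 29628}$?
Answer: $- \frac{28601}{6976} \approx -4.0999$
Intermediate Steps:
$\frac{-31331 - 91 \left(-89 + 59\right)}{36604 - 29628} = \frac{-31331 - -2730}{6976} = \left(-31331 + 2730\right) \frac{1}{6976} = \left(-28601\right) \frac{1}{6976} = - \frac{28601}{6976}$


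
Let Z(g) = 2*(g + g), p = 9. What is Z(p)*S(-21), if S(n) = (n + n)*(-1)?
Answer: 1512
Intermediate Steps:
S(n) = -2*n (S(n) = (2*n)*(-1) = -2*n)
Z(g) = 4*g (Z(g) = 2*(2*g) = 4*g)
Z(p)*S(-21) = (4*9)*(-2*(-21)) = 36*42 = 1512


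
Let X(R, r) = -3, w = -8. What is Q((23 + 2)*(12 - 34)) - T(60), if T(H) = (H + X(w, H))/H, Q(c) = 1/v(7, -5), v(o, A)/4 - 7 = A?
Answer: -33/40 ≈ -0.82500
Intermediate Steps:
v(o, A) = 28 + 4*A
Q(c) = ⅛ (Q(c) = 1/(28 + 4*(-5)) = 1/(28 - 20) = 1/8 = ⅛)
T(H) = (-3 + H)/H (T(H) = (H - 3)/H = (-3 + H)/H)
Q((23 + 2)*(12 - 34)) - T(60) = ⅛ - (-3 + 60)/60 = ⅛ - 57/60 = ⅛ - 1*19/20 = ⅛ - 19/20 = -33/40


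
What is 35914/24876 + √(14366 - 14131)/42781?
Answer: 17957/12438 + √235/42781 ≈ 1.4441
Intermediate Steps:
35914/24876 + √(14366 - 14131)/42781 = 35914*(1/24876) + √235*(1/42781) = 17957/12438 + √235/42781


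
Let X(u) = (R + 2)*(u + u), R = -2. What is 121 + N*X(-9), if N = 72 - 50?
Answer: 121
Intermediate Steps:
N = 22
X(u) = 0 (X(u) = (-2 + 2)*(u + u) = 0*(2*u) = 0)
121 + N*X(-9) = 121 + 22*0 = 121 + 0 = 121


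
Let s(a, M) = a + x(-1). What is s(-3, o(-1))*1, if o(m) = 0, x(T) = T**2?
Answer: -2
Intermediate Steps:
s(a, M) = 1 + a (s(a, M) = a + (-1)**2 = a + 1 = 1 + a)
s(-3, o(-1))*1 = (1 - 3)*1 = -2*1 = -2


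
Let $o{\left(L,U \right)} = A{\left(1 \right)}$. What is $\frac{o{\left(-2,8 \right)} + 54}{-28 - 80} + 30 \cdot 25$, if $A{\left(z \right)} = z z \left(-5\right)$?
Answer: $\frac{80951}{108} \approx 749.55$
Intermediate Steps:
$A{\left(z \right)} = - 5 z^{2}$ ($A{\left(z \right)} = z^{2} \left(-5\right) = - 5 z^{2}$)
$o{\left(L,U \right)} = -5$ ($o{\left(L,U \right)} = - 5 \cdot 1^{2} = \left(-5\right) 1 = -5$)
$\frac{o{\left(-2,8 \right)} + 54}{-28 - 80} + 30 \cdot 25 = \frac{-5 + 54}{-28 - 80} + 30 \cdot 25 = \frac{49}{-28 - 80} + 750 = \frac{49}{-108} + 750 = 49 \left(- \frac{1}{108}\right) + 750 = - \frac{49}{108} + 750 = \frac{80951}{108}$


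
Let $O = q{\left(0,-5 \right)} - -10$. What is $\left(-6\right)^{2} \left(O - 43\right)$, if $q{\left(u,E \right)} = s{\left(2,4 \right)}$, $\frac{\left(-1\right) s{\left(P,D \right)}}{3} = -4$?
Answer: $-756$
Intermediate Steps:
$s{\left(P,D \right)} = 12$ ($s{\left(P,D \right)} = \left(-3\right) \left(-4\right) = 12$)
$q{\left(u,E \right)} = 12$
$O = 22$ ($O = 12 - -10 = 12 + 10 = 22$)
$\left(-6\right)^{2} \left(O - 43\right) = \left(-6\right)^{2} \left(22 - 43\right) = 36 \left(-21\right) = -756$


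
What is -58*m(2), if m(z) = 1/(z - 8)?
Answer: 29/3 ≈ 9.6667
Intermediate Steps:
m(z) = 1/(-8 + z)
-58*m(2) = -58/(-8 + 2) = -58/(-6) = -58*(-1/6) = 29/3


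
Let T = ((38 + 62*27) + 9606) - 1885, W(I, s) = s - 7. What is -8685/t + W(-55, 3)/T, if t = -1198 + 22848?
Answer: -16402441/40844890 ≈ -0.40158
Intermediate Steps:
t = 21650
W(I, s) = -7 + s
T = 9433 (T = ((38 + 1674) + 9606) - 1885 = (1712 + 9606) - 1885 = 11318 - 1885 = 9433)
-8685/t + W(-55, 3)/T = -8685/21650 + (-7 + 3)/9433 = -8685*1/21650 - 4*1/9433 = -1737/4330 - 4/9433 = -16402441/40844890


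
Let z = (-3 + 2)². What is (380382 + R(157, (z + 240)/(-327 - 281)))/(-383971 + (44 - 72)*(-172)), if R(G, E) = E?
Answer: -2011061/2004576 ≈ -1.0032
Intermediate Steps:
z = 1 (z = (-1)² = 1)
(380382 + R(157, (z + 240)/(-327 - 281)))/(-383971 + (44 - 72)*(-172)) = (380382 + (1 + 240)/(-327 - 281))/(-383971 + (44 - 72)*(-172)) = (380382 + 241/(-608))/(-383971 - 28*(-172)) = (380382 + 241*(-1/608))/(-383971 + 4816) = (380382 - 241/608)/(-379155) = (231272015/608)*(-1/379155) = -2011061/2004576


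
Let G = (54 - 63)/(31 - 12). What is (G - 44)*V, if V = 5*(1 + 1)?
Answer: -8450/19 ≈ -444.74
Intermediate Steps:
G = -9/19 ≈ -0.47368
V = 10 (V = 5*2 = 10)
(G - 44)*V = (-9/19 - 44)*10 = -845/19*10 = -8450/19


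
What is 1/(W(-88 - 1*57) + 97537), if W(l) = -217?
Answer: 1/97320 ≈ 1.0275e-5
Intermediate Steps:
1/(W(-88 - 1*57) + 97537) = 1/(-217 + 97537) = 1/97320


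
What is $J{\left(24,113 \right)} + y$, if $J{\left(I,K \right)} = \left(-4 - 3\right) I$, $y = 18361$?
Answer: $18193$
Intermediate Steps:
$J{\left(I,K \right)} = - 7 I$
$J{\left(24,113 \right)} + y = \left(-7\right) 24 + 18361 = -168 + 18361 = 18193$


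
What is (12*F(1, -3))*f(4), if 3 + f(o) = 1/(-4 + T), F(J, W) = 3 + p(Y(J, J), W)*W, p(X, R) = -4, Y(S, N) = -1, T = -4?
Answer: -1125/2 ≈ -562.50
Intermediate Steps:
F(J, W) = 3 - 4*W
f(o) = -25/8 (f(o) = -3 + 1/(-4 - 4) = -3 + 1/(-8) = -3 - ⅛ = -25/8)
(12*F(1, -3))*f(4) = (12*(3 - 4*(-3)))*(-25/8) = (12*(3 + 12))*(-25/8) = (12*15)*(-25/8) = 180*(-25/8) = -1125/2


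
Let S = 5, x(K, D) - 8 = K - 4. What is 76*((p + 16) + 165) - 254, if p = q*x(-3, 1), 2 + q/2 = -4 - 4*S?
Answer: 9550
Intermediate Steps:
x(K, D) = 4 + K (x(K, D) = 8 + (K - 4) = 8 + (-4 + K) = 4 + K)
q = -52 (q = -4 + 2*(-4 - 4*5) = -4 + 2*(-4 - 20) = -4 + 2*(-24) = -4 - 48 = -52)
p = -52 (p = -52*(4 - 3) = -52*1 = -52)
76*((p + 16) + 165) - 254 = 76*((-52 + 16) + 165) - 254 = 76*(-36 + 165) - 254 = 76*129 - 254 = 9804 - 254 = 9550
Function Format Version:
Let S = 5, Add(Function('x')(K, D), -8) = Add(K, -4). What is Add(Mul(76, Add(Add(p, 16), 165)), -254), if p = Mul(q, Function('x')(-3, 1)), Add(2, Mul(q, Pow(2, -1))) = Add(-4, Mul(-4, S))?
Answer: 9550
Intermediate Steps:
Function('x')(K, D) = Add(4, K) (Function('x')(K, D) = Add(8, Add(K, -4)) = Add(8, Add(-4, K)) = Add(4, K))
q = -52 (q = Add(-4, Mul(2, Add(-4, Mul(-4, 5)))) = Add(-4, Mul(2, Add(-4, -20))) = Add(-4, Mul(2, -24)) = Add(-4, -48) = -52)
p = -52 (p = Mul(-52, Add(4, -3)) = Mul(-52, 1) = -52)
Add(Mul(76, Add(Add(p, 16), 165)), -254) = Add(Mul(76, Add(Add(-52, 16), 165)), -254) = Add(Mul(76, Add(-36, 165)), -254) = Add(Mul(76, 129), -254) = Add(9804, -254) = 9550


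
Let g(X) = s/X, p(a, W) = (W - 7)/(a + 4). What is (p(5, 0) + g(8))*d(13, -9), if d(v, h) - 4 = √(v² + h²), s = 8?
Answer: 8/9 + 10*√10/9 ≈ 4.4025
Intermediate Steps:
p(a, W) = (-7 + W)/(4 + a)
g(X) = 8/X
d(v, h) = 4 + √(h² + v²) (d(v, h) = 4 + √(v² + h²) = 4 + √(h² + v²))
(p(5, 0) + g(8))*d(13, -9) = ((-7 + 0)/(4 + 5) + 8/8)*(4 + √((-9)² + 13²)) = (-7/9 + 8*(⅛))*(4 + √(81 + 169)) = ((⅑)*(-7) + 1)*(4 + √250) = (-7/9 + 1)*(4 + 5*√10) = 2*(4 + 5*√10)/9 = 8/9 + 10*√10/9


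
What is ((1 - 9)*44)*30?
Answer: -10560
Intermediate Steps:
((1 - 9)*44)*30 = -8*44*30 = -352*30 = -10560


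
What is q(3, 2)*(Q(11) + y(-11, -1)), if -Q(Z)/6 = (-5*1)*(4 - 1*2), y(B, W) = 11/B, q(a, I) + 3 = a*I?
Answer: 177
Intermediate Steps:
q(a, I) = -3 + I*a (q(a, I) = -3 + a*I = -3 + I*a)
Q(Z) = 60 (Q(Z) = -6*(-5*1)*(4 - 1*2) = -(-30)*(4 - 2) = -(-30)*2 = -6*(-10) = 60)
q(3, 2)*(Q(11) + y(-11, -1)) = (-3 + 2*3)*(60 + 11/(-11)) = (-3 + 6)*(60 + 11*(-1/11)) = 3*(60 - 1) = 3*59 = 177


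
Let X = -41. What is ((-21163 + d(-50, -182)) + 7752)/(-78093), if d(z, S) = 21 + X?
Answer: 4477/26031 ≈ 0.17199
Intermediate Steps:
d(z, S) = -20 (d(z, S) = 21 - 41 = -20)
((-21163 + d(-50, -182)) + 7752)/(-78093) = ((-21163 - 20) + 7752)/(-78093) = (-21183 + 7752)*(-1/78093) = -13431*(-1/78093) = 4477/26031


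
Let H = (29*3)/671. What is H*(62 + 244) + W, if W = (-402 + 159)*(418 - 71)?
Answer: -56552769/671 ≈ -84281.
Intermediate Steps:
W = -84321 (W = -243*347 = -84321)
H = 87/671 (H = 87*(1/671) = 87/671 ≈ 0.12966)
H*(62 + 244) + W = 87*(62 + 244)/671 - 84321 = (87/671)*306 - 84321 = 26622/671 - 84321 = -56552769/671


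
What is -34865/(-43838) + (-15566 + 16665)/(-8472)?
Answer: 123599159/185697768 ≈ 0.66559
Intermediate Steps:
-34865/(-43838) + (-15566 + 16665)/(-8472) = -34865*(-1/43838) + 1099*(-1/8472) = 34865/43838 - 1099/8472 = 123599159/185697768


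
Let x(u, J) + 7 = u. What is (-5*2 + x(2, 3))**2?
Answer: 225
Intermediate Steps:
x(u, J) = -7 + u
(-5*2 + x(2, 3))**2 = (-5*2 + (-7 + 2))**2 = (-10 - 5)**2 = (-15)**2 = 225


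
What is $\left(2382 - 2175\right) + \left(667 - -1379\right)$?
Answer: $2253$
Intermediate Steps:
$\left(2382 - 2175\right) + \left(667 - -1379\right) = 207 + \left(667 + 1379\right) = 207 + 2046 = 2253$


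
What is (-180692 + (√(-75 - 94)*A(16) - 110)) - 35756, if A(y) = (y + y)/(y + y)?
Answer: -216558 + 13*I ≈ -2.1656e+5 + 13.0*I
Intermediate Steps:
A(y) = 1 (A(y) = (2*y)/((2*y)) = (2*y)*(1/(2*y)) = 1)
(-180692 + (√(-75 - 94)*A(16) - 110)) - 35756 = (-180692 + (√(-75 - 94)*1 - 110)) - 35756 = (-180692 + (√(-169)*1 - 110)) - 35756 = (-180692 + ((13*I)*1 - 110)) - 35756 = (-180692 + (13*I - 110)) - 35756 = (-180692 + (-110 + 13*I)) - 35756 = (-180802 + 13*I) - 35756 = -216558 + 13*I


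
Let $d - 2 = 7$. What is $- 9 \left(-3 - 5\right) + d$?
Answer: $81$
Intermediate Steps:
$d = 9$ ($d = 2 + 7 = 9$)
$- 9 \left(-3 - 5\right) + d = - 9 \left(-3 - 5\right) + 9 = \left(-9\right) \left(-8\right) + 9 = 72 + 9 = 81$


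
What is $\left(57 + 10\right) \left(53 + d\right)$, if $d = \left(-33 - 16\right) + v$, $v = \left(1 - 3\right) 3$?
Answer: $-134$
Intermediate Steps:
$v = -6$ ($v = \left(-2\right) 3 = -6$)
$d = -55$ ($d = \left(-33 - 16\right) - 6 = -49 - 6 = -55$)
$\left(57 + 10\right) \left(53 + d\right) = \left(57 + 10\right) \left(53 - 55\right) = 67 \left(-2\right) = -134$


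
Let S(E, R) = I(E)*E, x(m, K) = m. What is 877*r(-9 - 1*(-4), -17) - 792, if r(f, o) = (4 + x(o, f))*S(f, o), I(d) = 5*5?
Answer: 1424333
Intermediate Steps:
I(d) = 25
S(E, R) = 25*E
r(f, o) = 25*f*(4 + o) (r(f, o) = (4 + o)*(25*f) = 25*f*(4 + o))
877*r(-9 - 1*(-4), -17) - 792 = 877*(25*(-9 - 1*(-4))*(4 - 17)) - 792 = 877*(25*(-9 + 4)*(-13)) - 792 = 877*(25*(-5)*(-13)) - 792 = 877*1625 - 792 = 1425125 - 792 = 1424333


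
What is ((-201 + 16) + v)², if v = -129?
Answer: 98596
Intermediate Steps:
((-201 + 16) + v)² = ((-201 + 16) - 129)² = (-185 - 129)² = (-314)² = 98596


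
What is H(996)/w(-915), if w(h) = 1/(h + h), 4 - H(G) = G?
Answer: 1815360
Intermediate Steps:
H(G) = 4 - G
w(h) = 1/(2*h)
H(996)/w(-915) = (4 - 1*996)/(((½)/(-915))) = (4 - 996)/(((½)*(-1/915))) = -992/(-1/1830) = -992*(-1830) = 1815360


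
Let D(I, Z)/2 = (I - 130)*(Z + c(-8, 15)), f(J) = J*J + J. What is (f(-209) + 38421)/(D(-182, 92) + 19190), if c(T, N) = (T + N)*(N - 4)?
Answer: -81893/86266 ≈ -0.94931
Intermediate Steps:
c(T, N) = (-4 + N)*(N + T) (c(T, N) = (N + T)*(-4 + N) = (-4 + N)*(N + T))
f(J) = J + J² (f(J) = J² + J = J + J²)
D(I, Z) = 2*(-130 + I)*(77 + Z) (D(I, Z) = 2*((I - 130)*(Z + (15² - 4*15 - 4*(-8) + 15*(-8)))) = 2*((-130 + I)*(Z + (225 - 60 + 32 - 120))) = 2*((-130 + I)*(Z + 77)) = 2*((-130 + I)*(77 + Z)) = 2*(-130 + I)*(77 + Z))
(f(-209) + 38421)/(D(-182, 92) + 19190) = (-209*(1 - 209) + 38421)/((-20020 - 260*92 + 154*(-182) + 2*(-182)*92) + 19190) = (-209*(-208) + 38421)/((-20020 - 23920 - 28028 - 33488) + 19190) = (43472 + 38421)/(-105456 + 19190) = 81893/(-86266) = 81893*(-1/86266) = -81893/86266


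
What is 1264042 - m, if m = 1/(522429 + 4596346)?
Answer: 6470346588549/5118775 ≈ 1.2640e+6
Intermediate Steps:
m = 1/5118775 ≈ 1.9536e-7
1264042 - m = 1264042 - 1*1/5118775 = 1264042 - 1/5118775 = 6470346588549/5118775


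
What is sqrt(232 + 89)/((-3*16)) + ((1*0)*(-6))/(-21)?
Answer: -sqrt(321)/48 ≈ -0.37326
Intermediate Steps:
sqrt(232 + 89)/((-3*16)) + ((1*0)*(-6))/(-21) = sqrt(321)/(-48) + (0*(-6))*(-1/21) = sqrt(321)*(-1/48) + 0*(-1/21) = -sqrt(321)/48 + 0 = -sqrt(321)/48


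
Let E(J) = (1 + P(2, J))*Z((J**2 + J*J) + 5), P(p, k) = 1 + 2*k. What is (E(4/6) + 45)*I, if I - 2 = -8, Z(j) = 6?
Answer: -390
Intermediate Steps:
I = -6 (I = 2 - 8 = -6)
E(J) = 12 + 12*J (E(J) = (1 + (1 + 2*J))*6 = (2 + 2*J)*6 = 12 + 12*J)
(E(4/6) + 45)*I = ((12 + 12*(4/6)) + 45)*(-6) = ((12 + 12*(4*(1/6))) + 45)*(-6) = ((12 + 12*(2/3)) + 45)*(-6) = ((12 + 8) + 45)*(-6) = (20 + 45)*(-6) = 65*(-6) = -390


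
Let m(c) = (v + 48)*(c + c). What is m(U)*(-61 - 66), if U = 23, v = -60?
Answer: 70104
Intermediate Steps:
m(c) = -24*c (m(c) = (-60 + 48)*(c + c) = -24*c)
m(U)*(-61 - 66) = (-24*23)*(-61 - 66) = -552*(-127) = 70104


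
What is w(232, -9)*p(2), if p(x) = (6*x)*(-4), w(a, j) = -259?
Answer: 12432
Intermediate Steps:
p(x) = -24*x
w(232, -9)*p(2) = -(-6216)*2 = -259*(-48) = 12432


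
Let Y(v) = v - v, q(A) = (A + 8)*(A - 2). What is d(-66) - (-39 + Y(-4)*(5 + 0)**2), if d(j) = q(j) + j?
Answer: 3917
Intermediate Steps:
q(A) = (-2 + A)*(8 + A) (q(A) = (8 + A)*(-2 + A) = (-2 + A)*(8 + A))
d(j) = -16 + j**2 + 7*j (d(j) = (-16 + j**2 + 6*j) + j = -16 + j**2 + 7*j)
Y(v) = 0
d(-66) - (-39 + Y(-4)*(5 + 0)**2) = (-16 + (-66)**2 + 7*(-66)) - (-39 + 0*(5 + 0)**2) = (-16 + 4356 - 462) - (-39 + 0*5**2) = 3878 - (-39 + 0*25) = 3878 - (-39 + 0) = 3878 - 1*(-39) = 3878 + 39 = 3917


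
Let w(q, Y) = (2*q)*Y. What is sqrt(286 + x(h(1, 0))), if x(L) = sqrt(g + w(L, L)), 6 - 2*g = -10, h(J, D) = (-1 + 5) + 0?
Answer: sqrt(286 + 2*sqrt(10)) ≈ 17.098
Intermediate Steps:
w(q, Y) = 2*Y*q
h(J, D) = 4 (h(J, D) = 4 + 0 = 4)
g = 8 (g = 3 - 1/2*(-10) = 3 + 5 = 8)
x(L) = sqrt(8 + 2*L**2) (x(L) = sqrt(8 + 2*L*L) = sqrt(8 + 2*L**2))
sqrt(286 + x(h(1, 0))) = sqrt(286 + sqrt(8 + 2*4**2)) = sqrt(286 + sqrt(8 + 2*16)) = sqrt(286 + sqrt(8 + 32)) = sqrt(286 + sqrt(40)) = sqrt(286 + 2*sqrt(10))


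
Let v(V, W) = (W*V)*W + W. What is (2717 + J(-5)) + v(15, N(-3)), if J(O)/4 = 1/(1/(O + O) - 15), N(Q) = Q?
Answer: 430159/151 ≈ 2848.7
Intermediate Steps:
v(V, W) = W + V*W² (v(V, W) = (V*W)*W + W = V*W² + W = W + V*W²)
J(O) = 4/(-15 + 1/(2*O)) (J(O) = 4/(1/(O + O) - 15) = 4/(1/(2*O) - 15) = 4/(-15 + 1/(2*O)))
(2717 + J(-5)) + v(15, N(-3)) = (2717 - 8*(-5)/(-1 + 30*(-5))) - 3*(1 + 15*(-3)) = (2717 - 8*(-5)/(-1 - 150)) - 3*(1 - 45) = (2717 - 8*(-5)/(-151)) - 3*(-44) = (2717 - 8*(-5)*(-1/151)) + 132 = (2717 - 40/151) + 132 = 410227/151 + 132 = 430159/151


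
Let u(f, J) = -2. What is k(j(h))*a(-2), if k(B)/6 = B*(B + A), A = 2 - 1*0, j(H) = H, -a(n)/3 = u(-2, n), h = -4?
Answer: 288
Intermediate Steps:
a(n) = 6 (a(n) = -3*(-2) = 6)
A = 2 (A = 2 + 0 = 2)
k(B) = 6*B*(2 + B) (k(B) = 6*(B*(B + 2)) = 6*(B*(2 + B)) = 6*B*(2 + B))
k(j(h))*a(-2) = (6*(-4)*(2 - 4))*6 = (6*(-4)*(-2))*6 = 48*6 = 288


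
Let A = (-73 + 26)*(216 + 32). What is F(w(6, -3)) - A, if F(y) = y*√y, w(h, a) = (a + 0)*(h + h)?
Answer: 11656 - 216*I ≈ 11656.0 - 216.0*I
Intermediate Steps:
w(h, a) = 2*a*h (w(h, a) = a*(2*h) = 2*a*h)
F(y) = y^(3/2)
A = -11656 (A = -47*248 = -11656)
F(w(6, -3)) - A = (2*(-3)*6)^(3/2) - 1*(-11656) = (-36)^(3/2) + 11656 = -216*I + 11656 = 11656 - 216*I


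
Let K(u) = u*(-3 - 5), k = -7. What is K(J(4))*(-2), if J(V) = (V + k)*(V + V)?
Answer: -384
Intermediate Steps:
J(V) = 2*V*(-7 + V) (J(V) = (V - 7)*(V + V) = (-7 + V)*(2*V) = 2*V*(-7 + V))
K(u) = -8*u (K(u) = u*(-8) = -8*u)
K(J(4))*(-2) = -16*4*(-7 + 4)*(-2) = -16*4*(-3)*(-2) = -8*(-24)*(-2) = 192*(-2) = -384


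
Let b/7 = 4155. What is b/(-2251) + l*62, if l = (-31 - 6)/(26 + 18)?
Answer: -3221767/49522 ≈ -65.057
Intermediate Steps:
b = 29085 (b = 7*4155 = 29085)
l = -37/44 ≈ -0.84091
b/(-2251) + l*62 = 29085/(-2251) - 37/44*62 = 29085*(-1/2251) - 1147/22 = -29085/2251 - 1147/22 = -3221767/49522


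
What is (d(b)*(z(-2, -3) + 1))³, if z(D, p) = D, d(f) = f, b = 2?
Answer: -8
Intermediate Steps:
(d(b)*(z(-2, -3) + 1))³ = (2*(-2 + 1))³ = (2*(-1))³ = (-2)³ = -8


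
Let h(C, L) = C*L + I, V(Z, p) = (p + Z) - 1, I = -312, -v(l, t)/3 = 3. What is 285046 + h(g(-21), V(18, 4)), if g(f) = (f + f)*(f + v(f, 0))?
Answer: 311194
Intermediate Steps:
v(l, t) = -9 (v(l, t) = -3*3 = -9)
V(Z, p) = -1 + Z + p (V(Z, p) = (Z + p) - 1 = -1 + Z + p)
g(f) = 2*f*(-9 + f) (g(f) = (f + f)*(f - 9) = (2*f)*(-9 + f) = 2*f*(-9 + f))
h(C, L) = -312 + C*L (h(C, L) = C*L - 312 = -312 + C*L)
285046 + h(g(-21), V(18, 4)) = 285046 + (-312 + (2*(-21)*(-9 - 21))*(-1 + 18 + 4)) = 285046 + (-312 + (2*(-21)*(-30))*21) = 285046 + (-312 + 1260*21) = 285046 + (-312 + 26460) = 285046 + 26148 = 311194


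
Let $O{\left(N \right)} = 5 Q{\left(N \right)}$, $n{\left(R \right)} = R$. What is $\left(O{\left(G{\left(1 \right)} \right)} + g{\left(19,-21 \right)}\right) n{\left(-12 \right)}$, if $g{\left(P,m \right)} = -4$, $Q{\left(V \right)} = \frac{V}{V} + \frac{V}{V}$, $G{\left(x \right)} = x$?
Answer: $-72$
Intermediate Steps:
$Q{\left(V \right)} = 2$ ($Q{\left(V \right)} = 1 + 1 = 2$)
$O{\left(N \right)} = 10$ ($O{\left(N \right)} = 5 \cdot 2 = 10$)
$\left(O{\left(G{\left(1 \right)} \right)} + g{\left(19,-21 \right)}\right) n{\left(-12 \right)} = \left(10 - 4\right) \left(-12\right) = 6 \left(-12\right) = -72$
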